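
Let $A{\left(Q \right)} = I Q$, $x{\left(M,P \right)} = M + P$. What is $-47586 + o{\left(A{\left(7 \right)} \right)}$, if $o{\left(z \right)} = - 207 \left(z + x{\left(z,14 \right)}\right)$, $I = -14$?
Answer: $-9912$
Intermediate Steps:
$A{\left(Q \right)} = - 14 Q$
$o{\left(z \right)} = -2898 - 414 z$ ($o{\left(z \right)} = - 207 \left(z + \left(z + 14\right)\right) = - 207 \left(z + \left(14 + z\right)\right) = - 207 \left(14 + 2 z\right) = -2898 - 414 z$)
$-47586 + o{\left(A{\left(7 \right)} \right)} = -47586 - \left(2898 + 414 \left(\left(-14\right) 7\right)\right) = -47586 - -37674 = -47586 + \left(-2898 + 40572\right) = -47586 + 37674 = -9912$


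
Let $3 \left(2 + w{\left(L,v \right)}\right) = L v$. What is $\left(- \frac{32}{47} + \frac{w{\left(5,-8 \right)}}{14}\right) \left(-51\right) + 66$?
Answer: $\frac{51515}{329} \approx 156.58$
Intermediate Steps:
$w{\left(L,v \right)} = -2 + \frac{L v}{3}$
$\left(- \frac{32}{47} + \frac{w{\left(5,-8 \right)}}{14}\right) \left(-51\right) + 66 = \left(- \frac{32}{47} + \frac{-2 + \frac{1}{3} \cdot 5 \left(-8\right)}{14}\right) \left(-51\right) + 66 = \left(\left(-32\right) \frac{1}{47} + \left(-2 - \frac{40}{3}\right) \frac{1}{14}\right) \left(-51\right) + 66 = \left(- \frac{32}{47} - \frac{23}{21}\right) \left(-51\right) + 66 = \left(- \frac{1753}{987}\right) \left(-51\right) + 66 = \frac{29801}{329} + 66 = \frac{51515}{329}$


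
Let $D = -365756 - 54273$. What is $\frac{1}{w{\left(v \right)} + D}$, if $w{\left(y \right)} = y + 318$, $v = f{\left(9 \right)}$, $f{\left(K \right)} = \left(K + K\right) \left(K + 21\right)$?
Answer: $- \frac{1}{419171} \approx -2.3857 \cdot 10^{-6}$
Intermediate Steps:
$f{\left(K \right)} = 2 K \left(21 + K\right)$
$v = 540$ ($v = 2 \cdot 9 \left(21 + 9\right) = 2 \cdot 9 \cdot 30 = 540$)
$w{\left(y \right)} = 318 + y$
$D = -420029$ ($D = -365756 - 54273 = -420029$)
$\frac{1}{w{\left(v \right)} + D} = \frac{1}{\left(318 + 540\right) - 420029} = \frac{1}{858 - 420029} = \frac{1}{-419171} = - \frac{1}{419171}$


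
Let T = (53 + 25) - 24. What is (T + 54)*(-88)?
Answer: -9504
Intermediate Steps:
T = 54 (T = 78 - 24 = 54)
(T + 54)*(-88) = (54 + 54)*(-88) = 108*(-88) = -9504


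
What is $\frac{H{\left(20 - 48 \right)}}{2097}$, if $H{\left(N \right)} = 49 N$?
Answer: $- \frac{1372}{2097} \approx -0.65427$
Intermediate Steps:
$\frac{H{\left(20 - 48 \right)}}{2097} = \frac{49 \left(20 - 48\right)}{2097} = 49 \left(20 - 48\right) \frac{1}{2097} = 49 \left(-28\right) \frac{1}{2097} = \left(-1372\right) \frac{1}{2097} = - \frac{1372}{2097}$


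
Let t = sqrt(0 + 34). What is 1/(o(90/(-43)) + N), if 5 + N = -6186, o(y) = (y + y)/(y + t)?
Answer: -169536253/1049649073223 + 3870*sqrt(34)/1049649073223 ≈ -0.00016150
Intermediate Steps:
t = sqrt(34) ≈ 5.8309
o(y) = 2*y/(y + sqrt(34)) (o(y) = (y + y)/(y + sqrt(34)) = (2*y)/(y + sqrt(34)) = 2*y/(y + sqrt(34)))
N = -6191 (N = -5 - 6186 = -6191)
1/(o(90/(-43)) + N) = 1/(2*(90/(-43))/(90/(-43) + sqrt(34)) - 6191) = 1/(2*(90*(-1/43))/(90*(-1/43) + sqrt(34)) - 6191) = 1/(2*(-90/43)/(-90/43 + sqrt(34)) - 6191) = 1/(-180/(43*(-90/43 + sqrt(34))) - 6191) = 1/(-6191 - 180/(43*(-90/43 + sqrt(34))))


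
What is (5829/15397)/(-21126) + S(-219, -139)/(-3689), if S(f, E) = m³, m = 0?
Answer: -1943/108425674 ≈ -1.7920e-5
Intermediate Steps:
S(f, E) = 0 (S(f, E) = 0³ = 0)
(5829/15397)/(-21126) + S(-219, -139)/(-3689) = (5829/15397)/(-21126) + 0/(-3689) = (5829*(1/15397))*(-1/21126) + 0*(-1/3689) = (5829/15397)*(-1/21126) + 0 = -1943/108425674 + 0 = -1943/108425674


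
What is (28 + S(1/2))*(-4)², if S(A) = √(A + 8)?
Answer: 448 + 8*√34 ≈ 494.65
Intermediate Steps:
S(A) = √(8 + A)
(28 + S(1/2))*(-4)² = (28 + √(8 + 1/2))*(-4)² = (28 + √(8 + ½))*16 = (28 + √(17/2))*16 = (28 + √34/2)*16 = 448 + 8*√34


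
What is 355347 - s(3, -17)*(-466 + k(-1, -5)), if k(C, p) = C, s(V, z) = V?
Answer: 356748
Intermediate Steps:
355347 - s(3, -17)*(-466 + k(-1, -5)) = 355347 - 3*(-466 - 1) = 355347 - 3*(-467) = 355347 - 1*(-1401) = 355347 + 1401 = 356748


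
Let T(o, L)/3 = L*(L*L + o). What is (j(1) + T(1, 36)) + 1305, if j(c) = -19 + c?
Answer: 141363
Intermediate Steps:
T(o, L) = 3*L*(o + L**2) (T(o, L) = 3*(L*(L*L + o)) = 3*(L*(L**2 + o)) = 3*(L*(o + L**2)) = 3*L*(o + L**2))
(j(1) + T(1, 36)) + 1305 = ((-19 + 1) + 3*36*(1 + 36**2)) + 1305 = (-18 + 3*36*(1 + 1296)) + 1305 = (-18 + 3*36*1297) + 1305 = (-18 + 140076) + 1305 = 140058 + 1305 = 141363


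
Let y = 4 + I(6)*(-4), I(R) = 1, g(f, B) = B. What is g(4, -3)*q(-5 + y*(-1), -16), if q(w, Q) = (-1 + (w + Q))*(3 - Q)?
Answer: 1254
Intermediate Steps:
y = 0 (y = 4 + 1*(-4) = 4 - 4 = 0)
q(w, Q) = (3 - Q)*(-1 + Q + w) (q(w, Q) = (-1 + (Q + w))*(3 - Q) = (-1 + Q + w)*(3 - Q) = (3 - Q)*(-1 + Q + w))
g(4, -3)*q(-5 + y*(-1), -16) = -3*(-3 - 1*(-16)**2 + 3*(-5 + 0*(-1)) + 4*(-16) - 1*(-16)*(-5 + 0*(-1))) = -3*(-3 - 1*256 + 3*(-5 + 0) - 64 - 1*(-16)*(-5 + 0)) = -3*(-3 - 256 + 3*(-5) - 64 - 1*(-16)*(-5)) = -3*(-3 - 256 - 15 - 64 - 80) = -3*(-418) = 1254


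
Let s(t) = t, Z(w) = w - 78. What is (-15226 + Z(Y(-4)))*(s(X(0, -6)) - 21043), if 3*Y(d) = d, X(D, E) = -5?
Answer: 322146656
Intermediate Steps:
Y(d) = d/3
Z(w) = -78 + w
(-15226 + Z(Y(-4)))*(s(X(0, -6)) - 21043) = (-15226 + (-78 + (⅓)*(-4)))*(-5 - 21043) = (-15226 + (-78 - 4/3))*(-21048) = (-15226 - 238/3)*(-21048) = -45916/3*(-21048) = 322146656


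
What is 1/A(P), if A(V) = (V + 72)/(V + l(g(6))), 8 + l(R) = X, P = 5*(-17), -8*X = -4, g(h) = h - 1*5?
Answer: 185/26 ≈ 7.1154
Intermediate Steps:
g(h) = -5 + h (g(h) = h - 5 = -5 + h)
X = 1/2 (X = -1/8*(-4) = 1/2 ≈ 0.50000)
P = -85
l(R) = -15/2 (l(R) = -8 + 1/2 = -15/2)
A(V) = (72 + V)/(-15/2 + V) (A(V) = (V + 72)/(V - 15/2) = (72 + V)/(-15/2 + V))
1/A(P) = 1/(2*(72 - 85)/(-15 + 2*(-85))) = 1/(2*(-13)/(-15 - 170)) = 1/(2*(-13)/(-185)) = 1/(2*(-1/185)*(-13)) = 1/(26/185) = 185/26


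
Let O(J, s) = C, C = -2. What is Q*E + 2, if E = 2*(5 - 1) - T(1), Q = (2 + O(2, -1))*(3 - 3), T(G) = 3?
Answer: 2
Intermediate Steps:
O(J, s) = -2
Q = 0 (Q = (2 - 2)*(3 - 3) = 0*0 = 0)
E = 5 (E = 2*(5 - 1) - 1*3 = 2*4 - 3 = 8 - 3 = 5)
Q*E + 2 = 0*5 + 2 = 0 + 2 = 2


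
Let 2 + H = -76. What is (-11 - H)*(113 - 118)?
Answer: -335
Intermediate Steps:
H = -78 (H = -2 - 76 = -78)
(-11 - H)*(113 - 118) = (-11 - 1*(-78))*(113 - 118) = (-11 + 78)*(-5) = 67*(-5) = -335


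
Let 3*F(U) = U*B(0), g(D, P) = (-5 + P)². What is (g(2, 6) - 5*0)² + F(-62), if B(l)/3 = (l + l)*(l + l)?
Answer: 1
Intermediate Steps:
B(l) = 12*l² (B(l) = 3*((l + l)*(l + l)) = 3*((2*l)*(2*l)) = 3*(4*l²) = 12*l²)
F(U) = 0 (F(U) = (U*(12*0²))/3 = (U*(12*0))/3 = (U*0)/3 = (⅓)*0 = 0)
(g(2, 6) - 5*0)² + F(-62) = ((-5 + 6)² - 5*0)² + 0 = (1² - 1*0)² + 0 = (1 + 0)² + 0 = 1² + 0 = 1 + 0 = 1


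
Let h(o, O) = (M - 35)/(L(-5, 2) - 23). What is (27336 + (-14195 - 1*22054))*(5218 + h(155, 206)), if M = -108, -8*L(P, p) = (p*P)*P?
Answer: -139654826/3 ≈ -4.6552e+7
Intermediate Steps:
L(P, p) = -p*P²/8 (L(P, p) = -p*P*P/8 = -P*p*P/8 = -p*P²/8)
h(o, O) = 44/9 (h(o, O) = (-108 - 35)/(-⅛*2*(-5)² - 23) = -143/(-⅛*2*25 - 23) = -143/(-25/4 - 23) = -143/(-117/4) = -143*(-4/117) = 44/9)
(27336 + (-14195 - 1*22054))*(5218 + h(155, 206)) = (27336 + (-14195 - 1*22054))*(5218 + 44/9) = (27336 + (-14195 - 22054))*(47006/9) = (27336 - 36249)*(47006/9) = -8913*47006/9 = -139654826/3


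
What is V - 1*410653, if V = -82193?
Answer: -492846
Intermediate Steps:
V - 1*410653 = -82193 - 1*410653 = -82193 - 410653 = -492846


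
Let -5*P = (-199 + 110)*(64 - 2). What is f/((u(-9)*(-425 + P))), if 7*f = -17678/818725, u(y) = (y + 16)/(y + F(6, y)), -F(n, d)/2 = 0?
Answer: 17678/3024861385 ≈ 5.8442e-6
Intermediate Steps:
F(n, d) = 0 (F(n, d) = -2*0 = 0)
u(y) = (16 + y)/y (u(y) = (y + 16)/(y + 0) = (16 + y)/y)
f = -17678/5731075 (f = (-17678/818725)/7 = (-17678*1/818725)/7 = (1/7)*(-17678/818725) = -17678/5731075 ≈ -0.0030846)
P = 5518/5 (P = -(-199 + 110)*(64 - 2)/5 = -(-89)*62/5 = -1/5*(-5518) = 5518/5 ≈ 1103.6)
f/((u(-9)*(-425 + P))) = -17678*(-9/((-425 + 5518/5)*(16 - 9)))/5731075 = -17678/(5731075*(-1/9*7*(3393/5))) = -17678/(5731075*((-7/9*3393/5))) = -17678/(5731075*(-2639/5)) = -17678/5731075*(-5/2639) = 17678/3024861385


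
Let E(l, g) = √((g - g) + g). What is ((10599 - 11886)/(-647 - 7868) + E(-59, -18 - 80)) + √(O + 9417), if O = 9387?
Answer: 99/655 + 2*√4701 + 7*I*√2 ≈ 137.28 + 9.8995*I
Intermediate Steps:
E(l, g) = √g (E(l, g) = √(0 + g) = √g)
((10599 - 11886)/(-647 - 7868) + E(-59, -18 - 80)) + √(O + 9417) = ((10599 - 11886)/(-647 - 7868) + √(-18 - 80)) + √(9387 + 9417) = (-1287/(-8515) + √(-98)) + √18804 = (-1287*(-1/8515) + 7*I*√2) + 2*√4701 = (99/655 + 7*I*√2) + 2*√4701 = 99/655 + 2*√4701 + 7*I*√2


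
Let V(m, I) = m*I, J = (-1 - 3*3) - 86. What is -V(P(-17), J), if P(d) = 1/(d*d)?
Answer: 96/289 ≈ 0.33218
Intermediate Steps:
P(d) = d**(-2)
J = -96 (J = (-1 - 9) - 86 = -10 - 86 = -96)
V(m, I) = I*m
-V(P(-17), J) = -(-96)/(-17)**2 = -(-96)/289 = -1*(-96/289) = 96/289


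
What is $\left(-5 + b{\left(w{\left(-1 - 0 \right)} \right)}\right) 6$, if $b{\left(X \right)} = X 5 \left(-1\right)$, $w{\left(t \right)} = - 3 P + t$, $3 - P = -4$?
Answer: $630$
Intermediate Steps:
$P = 7$ ($P = 3 - -4 = 3 + 4 = 7$)
$w{\left(t \right)} = -21 + t$ ($w{\left(t \right)} = \left(-3\right) 7 + t = -21 + t$)
$b{\left(X \right)} = - 5 X$ ($b{\left(X \right)} = 5 X \left(-1\right) = - 5 X$)
$\left(-5 + b{\left(w{\left(-1 - 0 \right)} \right)}\right) 6 = \left(-5 - 5 \left(-21 - 1\right)\right) 6 = \left(-5 - -110\right) 6 = \left(-5 + 110\right) 6 = 105 \cdot 6 = 630$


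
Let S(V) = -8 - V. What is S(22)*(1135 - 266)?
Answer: -26070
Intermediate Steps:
S(22)*(1135 - 266) = (-8 - 1*22)*(1135 - 266) = (-8 - 22)*869 = -30*869 = -26070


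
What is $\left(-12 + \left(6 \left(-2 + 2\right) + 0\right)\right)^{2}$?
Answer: $144$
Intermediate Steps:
$\left(-12 + \left(6 \left(-2 + 2\right) + 0\right)\right)^{2} = \left(-12 + \left(6 \cdot 0 + 0\right)\right)^{2} = \left(-12 + \left(0 + 0\right)\right)^{2} = \left(-12 + 0\right)^{2} = \left(-12\right)^{2} = 144$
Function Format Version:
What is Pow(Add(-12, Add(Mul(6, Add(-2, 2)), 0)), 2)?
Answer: 144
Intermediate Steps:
Pow(Add(-12, Add(Mul(6, Add(-2, 2)), 0)), 2) = Pow(Add(-12, Add(Mul(6, 0), 0)), 2) = Pow(Add(-12, Add(0, 0)), 2) = Pow(Add(-12, 0), 2) = Pow(-12, 2) = 144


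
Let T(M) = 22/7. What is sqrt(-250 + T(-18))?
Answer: 24*I*sqrt(21)/7 ≈ 15.712*I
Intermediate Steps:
T(M) = 22/7 (T(M) = 22*(1/7) = 22/7)
sqrt(-250 + T(-18)) = sqrt(-250 + 22/7) = sqrt(-1728/7) = 24*I*sqrt(21)/7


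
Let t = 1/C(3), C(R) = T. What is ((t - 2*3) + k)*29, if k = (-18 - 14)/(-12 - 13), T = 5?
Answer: -3277/25 ≈ -131.08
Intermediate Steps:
C(R) = 5
t = 1/5 ≈ 0.20000
k = 32/25 (k = -32/(-25) = -32*(-1/25) = 32/25 ≈ 1.2800)
((t - 2*3) + k)*29 = ((1/5 - 2*3) + 32/25)*29 = ((1/5 - 6) + 32/25)*29 = (-29/5 + 32/25)*29 = -113/25*29 = -3277/25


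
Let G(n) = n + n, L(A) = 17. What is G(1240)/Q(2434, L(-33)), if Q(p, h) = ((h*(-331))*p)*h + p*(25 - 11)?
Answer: -248/23279993 ≈ -1.0653e-5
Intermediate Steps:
G(n) = 2*n
Q(p, h) = 14*p - 331*p*h**2 (Q(p, h) = ((-331*h)*p)*h + p*14 = (-331*h*p)*h + 14*p = -331*p*h**2 + 14*p = 14*p - 331*p*h**2)
G(1240)/Q(2434, L(-33)) = (2*1240)/((2434*(14 - 331*17**2))) = 2480/((2434*(14 - 331*289))) = 2480/((2434*(14 - 95659))) = 2480/((2434*(-95645))) = 2480/(-232799930) = 2480*(-1/232799930) = -248/23279993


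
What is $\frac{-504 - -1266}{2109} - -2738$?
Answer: $\frac{1925068}{703} \approx 2738.4$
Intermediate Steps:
$\frac{-504 - -1266}{2109} - -2738 = \left(-504 + 1266\right) \frac{1}{2109} + 2738 = 762 \cdot \frac{1}{2109} + 2738 = \frac{254}{703} + 2738 = \frac{1925068}{703}$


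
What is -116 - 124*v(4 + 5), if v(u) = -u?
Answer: 1000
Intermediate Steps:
-116 - 124*v(4 + 5) = -116 - (-124)*(4 + 5) = -116 - (-124)*9 = -116 - 124*(-9) = -116 + 1116 = 1000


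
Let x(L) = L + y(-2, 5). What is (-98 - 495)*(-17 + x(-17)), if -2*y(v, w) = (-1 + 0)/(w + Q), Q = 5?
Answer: 402647/20 ≈ 20132.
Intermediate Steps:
y(v, w) = 1/(2*(5 + w)) (y(v, w) = -(-1 + 0)/(2*(w + 5)) = -(-1)/(2*(5 + w)) = 1/(2*(5 + w)))
x(L) = 1/20 + L (x(L) = L + 1/(2*(5 + 5)) = L + (½)/10 = L + (½)*(⅒) = L + 1/20 = 1/20 + L)
(-98 - 495)*(-17 + x(-17)) = (-98 - 495)*(-17 + (1/20 - 17)) = -593*(-17 - 339/20) = -593*(-679/20) = 402647/20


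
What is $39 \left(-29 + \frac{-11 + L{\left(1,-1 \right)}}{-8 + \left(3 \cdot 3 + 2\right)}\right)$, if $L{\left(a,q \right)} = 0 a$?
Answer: $-1274$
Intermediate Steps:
$L{\left(a,q \right)} = 0$
$39 \left(-29 + \frac{-11 + L{\left(1,-1 \right)}}{-8 + \left(3 \cdot 3 + 2\right)}\right) = 39 \left(-29 + \frac{-11 + 0}{-8 + \left(3 \cdot 3 + 2\right)}\right) = 39 \left(-29 - \frac{11}{-8 + \left(9 + 2\right)}\right) = 39 \left(-29 - \frac{11}{-8 + 11}\right) = 39 \left(-29 - \frac{11}{3}\right) = 39 \left(- \frac{98}{3}\right) = -1274$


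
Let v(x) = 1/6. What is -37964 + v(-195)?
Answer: -227783/6 ≈ -37964.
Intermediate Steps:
v(x) = ⅙
-37964 + v(-195) = -37964 + ⅙ = -227783/6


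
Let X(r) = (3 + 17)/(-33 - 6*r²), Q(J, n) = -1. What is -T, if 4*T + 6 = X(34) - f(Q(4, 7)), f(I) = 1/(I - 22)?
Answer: 41531/27876 ≈ 1.4898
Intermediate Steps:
f(I) = 1/(-22 + I)
X(r) = 20/(-33 - 6*r²)
T = -41531/27876 (T = -3/2 + (-20/(33 + 6*34²) - 1/(-22 - 1))/4 = -3/2 + (-20/(33 + 6*1156) - 1/(-23))/4 = -3/2 + (-20/(33 + 6936) - 1*(-1/23))/4 = -3/2 + (-20/6969 + 1/23)/4 = -3/2 + (¼)*(283/6969) = -3/2 + 283/27876 = -41531/27876 ≈ -1.4898)
-T = -1*(-41531/27876) = 41531/27876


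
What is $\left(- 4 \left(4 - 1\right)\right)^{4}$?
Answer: $20736$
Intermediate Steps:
$\left(- 4 \left(4 - 1\right)\right)^{4} = \left(\left(-4\right) 3\right)^{4} = \left(-12\right)^{4} = 20736$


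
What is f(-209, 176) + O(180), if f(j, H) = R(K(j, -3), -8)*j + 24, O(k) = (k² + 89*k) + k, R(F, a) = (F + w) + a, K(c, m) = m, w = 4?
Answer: 50087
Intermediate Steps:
R(F, a) = 4 + F + a (R(F, a) = (F + 4) + a = (4 + F) + a = 4 + F + a)
O(k) = k² + 90*k
f(j, H) = 24 - 7*j (f(j, H) = (4 - 3 - 8)*j + 24 = -7*j + 24 = 24 - 7*j)
f(-209, 176) + O(180) = (24 - 7*(-209)) + 180*(90 + 180) = (24 + 1463) + 180*270 = 1487 + 48600 = 50087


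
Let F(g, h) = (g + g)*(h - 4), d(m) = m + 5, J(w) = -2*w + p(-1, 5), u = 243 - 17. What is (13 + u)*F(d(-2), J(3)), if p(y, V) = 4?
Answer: -8604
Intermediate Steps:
u = 226
J(w) = 4 - 2*w (J(w) = -2*w + 4 = 4 - 2*w)
d(m) = 5 + m
F(g, h) = 2*g*(-4 + h) (F(g, h) = (2*g)*(-4 + h) = 2*g*(-4 + h))
(13 + u)*F(d(-2), J(3)) = (13 + 226)*(2*(5 - 2)*(-4 + (4 - 2*3))) = 239*(2*3*(-4 + (4 - 6))) = 239*(2*3*(-4 - 2)) = 239*(2*3*(-6)) = 239*(-36) = -8604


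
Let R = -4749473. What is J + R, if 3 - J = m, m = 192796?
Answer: -4942266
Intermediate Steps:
J = -192793 (J = 3 - 1*192796 = 3 - 192796 = -192793)
J + R = -192793 - 4749473 = -4942266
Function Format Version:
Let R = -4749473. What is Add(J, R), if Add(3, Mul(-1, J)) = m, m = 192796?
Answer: -4942266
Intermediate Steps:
J = -192793 (J = Add(3, Mul(-1, 192796)) = Add(3, -192796) = -192793)
Add(J, R) = Add(-192793, -4749473) = -4942266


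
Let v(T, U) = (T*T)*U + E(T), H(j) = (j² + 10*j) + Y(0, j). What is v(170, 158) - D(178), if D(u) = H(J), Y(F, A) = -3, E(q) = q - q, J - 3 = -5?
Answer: 4566219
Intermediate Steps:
J = -2 (J = 3 - 5 = -2)
E(q) = 0
H(j) = -3 + j² + 10*j (H(j) = (j² + 10*j) - 3 = -3 + j² + 10*j)
D(u) = -19 (D(u) = -3 + (-2)² + 10*(-2) = -3 + 4 - 20 = -19)
v(T, U) = U*T² (v(T, U) = (T*T)*U + 0 = T²*U + 0 = U*T² + 0 = U*T²)
v(170, 158) - D(178) = 158*170² - 1*(-19) = 158*28900 + 19 = 4566200 + 19 = 4566219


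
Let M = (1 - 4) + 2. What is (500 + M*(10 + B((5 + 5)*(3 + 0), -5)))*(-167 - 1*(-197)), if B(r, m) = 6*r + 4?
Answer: 9180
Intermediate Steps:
M = -1 (M = -3 + 2 = -1)
B(r, m) = 4 + 6*r
(500 + M*(10 + B((5 + 5)*(3 + 0), -5)))*(-167 - 1*(-197)) = (500 - (10 + (4 + 6*((5 + 5)*(3 + 0)))))*(-167 - 1*(-197)) = (500 - (10 + (4 + 6*(10*3))))*(-167 + 197) = (500 - (10 + (4 + 6*30)))*30 = (500 - (10 + (4 + 180)))*30 = (500 - (10 + 184))*30 = (500 - 1*194)*30 = (500 - 194)*30 = 306*30 = 9180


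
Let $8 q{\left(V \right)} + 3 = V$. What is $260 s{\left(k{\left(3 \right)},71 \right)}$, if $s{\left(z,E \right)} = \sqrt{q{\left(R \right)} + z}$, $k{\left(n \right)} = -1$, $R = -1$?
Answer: $130 i \sqrt{6} \approx 318.43 i$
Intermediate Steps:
$q{\left(V \right)} = - \frac{3}{8} + \frac{V}{8}$
$s{\left(z,E \right)} = \sqrt{- \frac{1}{2} + z}$ ($s{\left(z,E \right)} = \sqrt{\left(- \frac{3}{8} + \frac{1}{8} \left(-1\right)\right) + z} = \sqrt{\left(- \frac{3}{8} - \frac{1}{8}\right) + z} = \sqrt{- \frac{1}{2} + z}$)
$260 s{\left(k{\left(3 \right)},71 \right)} = 260 \frac{\sqrt{-2 + 4 \left(-1\right)}}{2} = 260 \frac{\sqrt{-2 - 4}}{2} = 260 \frac{\sqrt{-6}}{2} = 260 \frac{i \sqrt{6}}{2} = 130 i \sqrt{6}$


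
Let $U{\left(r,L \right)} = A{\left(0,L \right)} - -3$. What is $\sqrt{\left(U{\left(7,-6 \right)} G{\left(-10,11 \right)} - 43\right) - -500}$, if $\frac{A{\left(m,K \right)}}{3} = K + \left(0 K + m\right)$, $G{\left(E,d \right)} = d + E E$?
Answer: $2 i \sqrt{302} \approx 34.756 i$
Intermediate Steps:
$G{\left(E,d \right)} = d + E^{2}$
$A{\left(m,K \right)} = 3 K + 3 m$ ($A{\left(m,K \right)} = 3 \left(K + \left(0 K + m\right)\right) = 3 \left(K + \left(0 + m\right)\right) = 3 \left(K + m\right) = 3 K + 3 m$)
$U{\left(r,L \right)} = 3 + 3 L$ ($U{\left(r,L \right)} = \left(3 L + 3 \cdot 0\right) - -3 = \left(3 L + 0\right) + 3 = 3 L + 3 = 3 + 3 L$)
$\sqrt{\left(U{\left(7,-6 \right)} G{\left(-10,11 \right)} - 43\right) - -500} = \sqrt{\left(\left(3 + 3 \left(-6\right)\right) \left(11 + \left(-10\right)^{2}\right) - 43\right) - -500} = \sqrt{\left(\left(3 - 18\right) \left(11 + 100\right) - 43\right) + 500} = \sqrt{\left(\left(-15\right) 111 - 43\right) + 500} = \sqrt{\left(-1665 - 43\right) + 500} = \sqrt{-1708 + 500} = \sqrt{-1208} = 2 i \sqrt{302}$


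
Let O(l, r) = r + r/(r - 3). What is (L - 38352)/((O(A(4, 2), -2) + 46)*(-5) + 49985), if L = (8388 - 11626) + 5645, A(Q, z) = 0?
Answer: -5135/7109 ≈ -0.72232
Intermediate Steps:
O(l, r) = r + r/(-3 + r)
L = 2407 (L = -3238 + 5645 = 2407)
(L - 38352)/((O(A(4, 2), -2) + 46)*(-5) + 49985) = (2407 - 38352)/((-2*(-2 - 2)/(-3 - 2) + 46)*(-5) + 49985) = -35945/((-2*(-4)/(-5) + 46)*(-5) + 49985) = -35945/((-2*(-⅕)*(-4) + 46)*(-5) + 49985) = -35945/((-8/5 + 46)*(-5) + 49985) = -35945/((222/5)*(-5) + 49985) = -35945/(-222 + 49985) = -35945/49763 = -35945*1/49763 = -5135/7109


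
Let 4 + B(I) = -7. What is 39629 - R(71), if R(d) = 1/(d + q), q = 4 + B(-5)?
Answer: 2536255/64 ≈ 39629.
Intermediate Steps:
B(I) = -11 (B(I) = -4 - 7 = -11)
q = -7 (q = 4 - 11 = -7)
R(d) = 1/(-7 + d) (R(d) = 1/(d - 7) = 1/(-7 + d))
39629 - R(71) = 39629 - 1/(-7 + 71) = 39629 - 1/64 = 2536255/64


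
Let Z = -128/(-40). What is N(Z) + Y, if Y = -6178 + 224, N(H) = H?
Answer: -29754/5 ≈ -5950.8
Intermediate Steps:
Z = 16/5 (Z = -128*(-1/40) = 16/5 ≈ 3.2000)
Y = -5954
N(Z) + Y = 16/5 - 5954 = -29754/5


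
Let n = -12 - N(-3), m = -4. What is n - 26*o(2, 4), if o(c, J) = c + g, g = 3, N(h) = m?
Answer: -138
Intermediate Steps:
N(h) = -4
o(c, J) = 3 + c (o(c, J) = c + 3 = 3 + c)
n = -8 (n = -12 - 1*(-4) = -12 + 4 = -8)
n - 26*o(2, 4) = -8 - 26*(3 + 2) = -8 - 26*5 = -8 - 130 = -138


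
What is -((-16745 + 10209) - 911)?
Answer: 7447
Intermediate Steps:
-((-16745 + 10209) - 911) = -(-6536 - 911) = -1*(-7447) = 7447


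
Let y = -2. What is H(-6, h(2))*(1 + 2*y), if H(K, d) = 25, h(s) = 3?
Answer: -75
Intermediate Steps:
H(-6, h(2))*(1 + 2*y) = 25*(1 + 2*(-2)) = 25*(1 - 4) = 25*(-3) = -75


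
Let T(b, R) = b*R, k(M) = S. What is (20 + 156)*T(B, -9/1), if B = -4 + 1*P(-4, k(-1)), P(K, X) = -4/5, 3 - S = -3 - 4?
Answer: 38016/5 ≈ 7603.2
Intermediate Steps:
S = 10 (S = 3 - (-3 - 4) = 3 - 1*(-7) = 3 + 7 = 10)
k(M) = 10
P(K, X) = -⅘ (P(K, X) = -4*⅕ = -⅘)
B = -24/5 (B = -4 + 1*(-⅘) = -4 - ⅘ = -24/5 ≈ -4.8000)
T(b, R) = R*b
(20 + 156)*T(B, -9/1) = (20 + 156)*(-9/1*(-24/5)) = 176*(-9*1*(-24/5)) = 176*(-9*(-24/5)) = 176*(216/5) = 38016/5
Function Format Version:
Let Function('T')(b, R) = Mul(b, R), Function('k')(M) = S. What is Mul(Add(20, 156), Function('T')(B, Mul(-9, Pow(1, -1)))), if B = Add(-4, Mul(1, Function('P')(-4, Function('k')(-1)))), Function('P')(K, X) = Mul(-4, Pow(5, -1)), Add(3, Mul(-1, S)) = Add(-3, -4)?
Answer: Rational(38016, 5) ≈ 7603.2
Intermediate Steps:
S = 10 (S = Add(3, Mul(-1, Add(-3, -4))) = Add(3, Mul(-1, -7)) = Add(3, 7) = 10)
Function('k')(M) = 10
Function('P')(K, X) = Rational(-4, 5) (Function('P')(K, X) = Mul(-4, Rational(1, 5)) = Rational(-4, 5))
B = Rational(-24, 5) (B = Add(-4, Mul(1, Rational(-4, 5))) = Add(-4, Rational(-4, 5)) = Rational(-24, 5) ≈ -4.8000)
Function('T')(b, R) = Mul(R, b)
Mul(Add(20, 156), Function('T')(B, Mul(-9, Pow(1, -1)))) = Mul(Add(20, 156), Mul(Mul(-9, Pow(1, -1)), Rational(-24, 5))) = Mul(176, Mul(Mul(-9, 1), Rational(-24, 5))) = Mul(176, Mul(-9, Rational(-24, 5))) = Mul(176, Rational(216, 5)) = Rational(38016, 5)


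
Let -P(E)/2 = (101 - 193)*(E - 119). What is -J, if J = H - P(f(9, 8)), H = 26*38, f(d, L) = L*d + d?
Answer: -7980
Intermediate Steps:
f(d, L) = d + L*d
P(E) = -21896 + 184*E (P(E) = -2*(101 - 193)*(E - 119) = -(-184)*(-119 + E) = -2*(10948 - 92*E) = -21896 + 184*E)
H = 988
J = 7980 (J = 988 - (-21896 + 184*(9*(1 + 8))) = 988 - (-21896 + 184*(9*9)) = 988 - (-21896 + 184*81) = 988 - (-21896 + 14904) = 988 - 1*(-6992) = 988 + 6992 = 7980)
-J = -1*7980 = -7980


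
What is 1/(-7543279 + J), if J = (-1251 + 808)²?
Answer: -1/7347030 ≈ -1.3611e-7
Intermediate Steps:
J = 196249 (J = (-443)² = 196249)
1/(-7543279 + J) = 1/(-7543279 + 196249) = 1/(-7347030) = -1/7347030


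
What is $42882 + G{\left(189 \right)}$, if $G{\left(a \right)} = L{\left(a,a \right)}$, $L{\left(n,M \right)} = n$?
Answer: $43071$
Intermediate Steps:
$G{\left(a \right)} = a$
$42882 + G{\left(189 \right)} = 42882 + 189 = 43071$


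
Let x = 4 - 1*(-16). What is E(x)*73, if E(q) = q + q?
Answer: 2920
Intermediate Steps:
x = 20 (x = 4 + 16 = 20)
E(q) = 2*q
E(x)*73 = (2*20)*73 = 40*73 = 2920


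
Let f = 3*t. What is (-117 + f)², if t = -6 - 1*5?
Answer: 22500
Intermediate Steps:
t = -11 (t = -6 - 5 = -11)
f = -33 (f = 3*(-11) = -33)
(-117 + f)² = (-117 - 33)² = (-150)² = 22500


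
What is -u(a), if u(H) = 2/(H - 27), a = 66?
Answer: -2/39 ≈ -0.051282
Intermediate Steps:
u(H) = 2/(-27 + H)
-u(a) = -2/(-27 + 66) = -2/39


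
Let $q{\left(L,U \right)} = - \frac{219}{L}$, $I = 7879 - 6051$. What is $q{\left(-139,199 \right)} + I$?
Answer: $\frac{254311}{139} \approx 1829.6$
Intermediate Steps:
$I = 1828$
$q{\left(-139,199 \right)} + I = - \frac{219}{-139} + 1828 = \left(-219\right) \left(- \frac{1}{139}\right) + 1828 = \frac{219}{139} + 1828 = \frac{254311}{139}$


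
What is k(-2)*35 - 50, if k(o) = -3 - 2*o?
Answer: -15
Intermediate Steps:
k(-2)*35 - 50 = (-3 - 2*(-2))*35 - 50 = (-3 + 4)*35 - 50 = 1*35 - 50 = 35 - 50 = -15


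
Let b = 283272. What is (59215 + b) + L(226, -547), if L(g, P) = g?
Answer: 342713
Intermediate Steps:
(59215 + b) + L(226, -547) = (59215 + 283272) + 226 = 342487 + 226 = 342713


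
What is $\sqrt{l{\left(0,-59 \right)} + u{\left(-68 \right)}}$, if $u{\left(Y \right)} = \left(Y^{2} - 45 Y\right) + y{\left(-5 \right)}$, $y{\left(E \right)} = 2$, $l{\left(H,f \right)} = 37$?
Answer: $\sqrt{7723} \approx 87.881$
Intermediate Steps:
$u{\left(Y \right)} = 2 + Y^{2} - 45 Y$ ($u{\left(Y \right)} = \left(Y^{2} - 45 Y\right) + 2 = 2 + Y^{2} - 45 Y$)
$\sqrt{l{\left(0,-59 \right)} + u{\left(-68 \right)}} = \sqrt{37 + \left(2 + \left(-68\right)^{2} - -3060\right)} = \sqrt{37 + \left(2 + 4624 + 3060\right)} = \sqrt{37 + 7686} = \sqrt{7723}$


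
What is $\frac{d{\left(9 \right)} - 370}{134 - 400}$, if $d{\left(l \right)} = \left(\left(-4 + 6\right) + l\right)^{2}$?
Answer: $\frac{249}{266} \approx 0.93609$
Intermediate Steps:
$d{\left(l \right)} = \left(2 + l\right)^{2}$
$\frac{d{\left(9 \right)} - 370}{134 - 400} = \frac{\left(2 + 9\right)^{2} - 370}{134 - 400} = \frac{11^{2} - 370}{-266} = \left(121 - 370\right) \left(- \frac{1}{266}\right) = \left(-249\right) \left(- \frac{1}{266}\right) = \frac{249}{266}$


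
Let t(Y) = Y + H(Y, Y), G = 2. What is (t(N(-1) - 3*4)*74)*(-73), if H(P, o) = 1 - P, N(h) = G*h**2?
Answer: -5402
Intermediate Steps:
N(h) = 2*h**2
t(Y) = 1 (t(Y) = Y + (1 - Y) = 1)
(t(N(-1) - 3*4)*74)*(-73) = (1*74)*(-73) = 74*(-73) = -5402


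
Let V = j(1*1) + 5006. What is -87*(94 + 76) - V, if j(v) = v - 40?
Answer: -19757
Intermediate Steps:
j(v) = -40 + v
V = 4967 (V = (-40 + 1*1) + 5006 = (-40 + 1) + 5006 = -39 + 5006 = 4967)
-87*(94 + 76) - V = -87*(94 + 76) - 1*4967 = -87*170 - 4967 = -14790 - 4967 = -19757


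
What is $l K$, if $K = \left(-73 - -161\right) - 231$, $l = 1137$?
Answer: $-162591$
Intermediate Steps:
$K = -143$ ($K = \left(-73 + 161\right) - 231 = 88 - 231 = -143$)
$l K = 1137 \left(-143\right) = -162591$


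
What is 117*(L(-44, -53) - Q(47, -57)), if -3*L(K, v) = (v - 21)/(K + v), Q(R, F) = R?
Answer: -536289/97 ≈ -5528.8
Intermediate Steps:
L(K, v) = -(-21 + v)/(3*(K + v)) (L(K, v) = -(v - 21)/(3*(K + v)) = -(-21 + v)/(3*(K + v)))
117*(L(-44, -53) - Q(47, -57)) = 117*((7 - ⅓*(-53))/(-44 - 53) - 1*47) = 117*((7 + 53/3)/(-97) - 47) = 117*(-1/97*74/3 - 47) = 117*(-74/291 - 47) = 117*(-13751/291) = -536289/97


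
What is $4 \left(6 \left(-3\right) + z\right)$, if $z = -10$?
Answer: $-112$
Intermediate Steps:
$4 \left(6 \left(-3\right) + z\right) = 4 \left(6 \left(-3\right) - 10\right) = 4 \left(-18 - 10\right) = 4 \left(-28\right) = -112$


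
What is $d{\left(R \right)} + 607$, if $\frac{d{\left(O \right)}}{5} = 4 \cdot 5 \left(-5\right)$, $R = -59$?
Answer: $107$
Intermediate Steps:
$d{\left(O \right)} = -500$ ($d{\left(O \right)} = 5 \cdot 4 \cdot 5 \left(-5\right) = 5 \cdot 20 \left(-5\right) = 5 \left(-100\right) = -500$)
$d{\left(R \right)} + 607 = -500 + 607 = 107$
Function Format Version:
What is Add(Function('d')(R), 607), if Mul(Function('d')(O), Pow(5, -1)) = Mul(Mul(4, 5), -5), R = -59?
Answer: 107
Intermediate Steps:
Function('d')(O) = -500 (Function('d')(O) = Mul(5, Mul(Mul(4, 5), -5)) = Mul(5, Mul(20, -5)) = Mul(5, -100) = -500)
Add(Function('d')(R), 607) = Add(-500, 607) = 107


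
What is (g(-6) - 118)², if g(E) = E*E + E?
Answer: 7744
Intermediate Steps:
g(E) = E + E² (g(E) = E² + E = E + E²)
(g(-6) - 118)² = (-6*(1 - 6) - 118)² = (-6*(-5) - 118)² = (30 - 118)² = (-88)² = 7744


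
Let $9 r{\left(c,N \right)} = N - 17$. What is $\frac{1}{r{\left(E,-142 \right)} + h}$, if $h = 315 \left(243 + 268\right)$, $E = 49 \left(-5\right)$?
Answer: $\frac{3}{482842} \approx 6.2132 \cdot 10^{-6}$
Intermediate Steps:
$E = -245$
$h = 160965$ ($h = 315 \cdot 511 = 160965$)
$r{\left(c,N \right)} = - \frac{17}{9} + \frac{N}{9}$ ($r{\left(c,N \right)} = \frac{N - 17}{9} = \frac{-17 + N}{9} = - \frac{17}{9} + \frac{N}{9}$)
$\frac{1}{r{\left(E,-142 \right)} + h} = \frac{1}{\left(- \frac{17}{9} + \frac{1}{9} \left(-142\right)\right) + 160965} = \frac{1}{\left(- \frac{17}{9} - \frac{142}{9}\right) + 160965} = \frac{1}{- \frac{53}{3} + 160965} = \frac{1}{\frac{482842}{3}} = \frac{3}{482842}$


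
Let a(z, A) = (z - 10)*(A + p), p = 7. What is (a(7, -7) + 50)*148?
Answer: 7400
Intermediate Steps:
a(z, A) = (-10 + z)*(7 + A) (a(z, A) = (z - 10)*(A + 7) = (-10 + z)*(7 + A))
(a(7, -7) + 50)*148 = ((-70 - 10*(-7) + 7*7 - 7*7) + 50)*148 = ((-70 + 70 + 49 - 49) + 50)*148 = (0 + 50)*148 = 50*148 = 7400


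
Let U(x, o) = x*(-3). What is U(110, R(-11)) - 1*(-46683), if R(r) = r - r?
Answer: 46353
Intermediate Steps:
R(r) = 0
U(x, o) = -3*x
U(110, R(-11)) - 1*(-46683) = -3*110 - 1*(-46683) = -330 + 46683 = 46353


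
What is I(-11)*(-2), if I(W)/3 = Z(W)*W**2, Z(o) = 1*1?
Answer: -726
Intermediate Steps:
Z(o) = 1
I(W) = 3*W**2 (I(W) = 3*(1*W**2) = 3*W**2)
I(-11)*(-2) = (3*(-11)**2)*(-2) = (3*121)*(-2) = 363*(-2) = -726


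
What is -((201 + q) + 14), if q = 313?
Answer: -528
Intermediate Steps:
-((201 + q) + 14) = -((201 + 313) + 14) = -(514 + 14) = -1*528 = -528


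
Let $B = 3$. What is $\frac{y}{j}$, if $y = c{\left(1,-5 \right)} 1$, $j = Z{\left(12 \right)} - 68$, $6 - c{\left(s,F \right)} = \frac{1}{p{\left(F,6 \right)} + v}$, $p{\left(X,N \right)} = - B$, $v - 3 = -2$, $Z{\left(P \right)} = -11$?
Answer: $- \frac{13}{158} \approx -0.082278$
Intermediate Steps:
$v = 1$ ($v = 3 - 2 = 1$)
$p{\left(X,N \right)} = -3$ ($p{\left(X,N \right)} = \left(-1\right) 3 = -3$)
$c{\left(s,F \right)} = \frac{13}{2}$ ($c{\left(s,F \right)} = 6 - \frac{1}{-3 + 1} = 6 - \frac{1}{-2} = 6 - - \frac{1}{2} = 6 + \frac{1}{2} = \frac{13}{2}$)
$j = -79$ ($j = -11 - 68 = -79$)
$y = \frac{13}{2}$ ($y = \frac{13}{2} \cdot 1 = \frac{13}{2} \approx 6.5$)
$\frac{y}{j} = \frac{1}{-79} \cdot \frac{13}{2} = \left(- \frac{1}{79}\right) \frac{13}{2} = - \frac{13}{158}$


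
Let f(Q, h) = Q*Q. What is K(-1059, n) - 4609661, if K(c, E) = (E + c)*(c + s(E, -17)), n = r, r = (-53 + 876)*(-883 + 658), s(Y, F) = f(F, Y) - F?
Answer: 135624541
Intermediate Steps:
f(Q, h) = Q**2
s(Y, F) = F**2 - F
r = -185175 (r = 823*(-225) = -185175)
n = -185175
K(c, E) = (306 + c)*(E + c) (K(c, E) = (E + c)*(c - 17*(-1 - 17)) = (E + c)*(c - 17*(-18)) = (E + c)*(c + 306) = (E + c)*(306 + c) = (306 + c)*(E + c))
K(-1059, n) - 4609661 = ((-1059)**2 + 306*(-185175) + 306*(-1059) - 185175*(-1059)) - 4609661 = (1121481 - 56663550 - 324054 + 196100325) - 4609661 = 140234202 - 4609661 = 135624541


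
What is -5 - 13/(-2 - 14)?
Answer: -67/16 ≈ -4.1875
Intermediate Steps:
-5 - 13/(-2 - 14) = -5 - 13/(-16) = -5 - 1/16*(-13) = -5 + 13/16 = -67/16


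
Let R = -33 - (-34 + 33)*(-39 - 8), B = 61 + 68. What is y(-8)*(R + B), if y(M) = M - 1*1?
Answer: -441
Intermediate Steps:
y(M) = -1 + M (y(M) = M - 1 = -1 + M)
B = 129
R = -80 (R = -33 - (-1)*(-47) = -33 - 1*47 = -33 - 47 = -80)
y(-8)*(R + B) = (-1 - 8)*(-80 + 129) = -9*49 = -441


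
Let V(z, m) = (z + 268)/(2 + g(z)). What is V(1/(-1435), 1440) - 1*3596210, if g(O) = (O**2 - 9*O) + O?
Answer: -1142426714665/317687 ≈ -3.5961e+6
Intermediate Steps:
g(O) = O**2 - 8*O
V(z, m) = (268 + z)/(2 + z*(-8 + z)) (V(z, m) = (z + 268)/(2 + z*(-8 + z)) = (268 + z)/(2 + z*(-8 + z)))
V(1/(-1435), 1440) - 1*3596210 = (268 + 1/(-1435))/(2 + (-8 + 1/(-1435))/(-1435)) - 1*3596210 = (268 - 1/1435)/(2 - (-8 - 1/1435)/1435) - 3596210 = (384579/1435)/(2 - 1/1435*(-11481/1435)) - 3596210 = (384579/1435)/(2 + 11481/2059225) - 3596210 = (384579/1435)/(4129931/2059225) - 3596210 = (2059225/4129931)*(384579/1435) - 3596210 = 42451605/317687 - 3596210 = -1142426714665/317687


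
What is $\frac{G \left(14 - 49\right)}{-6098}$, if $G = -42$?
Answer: $- \frac{735}{3049} \approx -0.24106$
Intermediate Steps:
$\frac{G \left(14 - 49\right)}{-6098} = \frac{\left(-42\right) \left(14 - 49\right)}{-6098} = \left(-42\right) \left(-35\right) \left(- \frac{1}{6098}\right) = 1470 \left(- \frac{1}{6098}\right) = - \frac{735}{3049}$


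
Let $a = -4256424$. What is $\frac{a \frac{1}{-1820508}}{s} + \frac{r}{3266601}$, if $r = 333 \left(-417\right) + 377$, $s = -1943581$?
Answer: $- \frac{40834375025395538}{963185822044801329} \approx -0.042395$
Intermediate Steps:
$r = -138484$ ($r = -138861 + 377 = -138484$)
$\frac{a \frac{1}{-1820508}}{s} + \frac{r}{3266601} = \frac{\left(-4256424\right) \frac{1}{-1820508}}{-1943581} - \frac{138484}{3266601} = \left(-4256424\right) \left(- \frac{1}{1820508}\right) \left(- \frac{1}{1943581}\right) - \frac{138484}{3266601} = \frac{354702}{151709} \left(- \frac{1}{1943581}\right) - \frac{138484}{3266601} = - \frac{354702}{294858729929} - \frac{138484}{3266601} = - \frac{40834375025395538}{963185822044801329}$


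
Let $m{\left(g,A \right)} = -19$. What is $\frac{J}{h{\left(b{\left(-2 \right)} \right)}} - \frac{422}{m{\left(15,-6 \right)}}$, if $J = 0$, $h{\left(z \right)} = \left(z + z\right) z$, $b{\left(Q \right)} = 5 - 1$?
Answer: $\frac{422}{19} \approx 22.211$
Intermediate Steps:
$b{\left(Q \right)} = 4$
$h{\left(z \right)} = 2 z^{2}$ ($h{\left(z \right)} = 2 z z = 2 z^{2}$)
$\frac{J}{h{\left(b{\left(-2 \right)} \right)}} - \frac{422}{m{\left(15,-6 \right)}} = \frac{0}{2 \cdot 4^{2}} - \frac{422}{-19} = \frac{0}{2 \cdot 16} - - \frac{422}{19} = \frac{0}{32} + \frac{422}{19} = 0 \cdot \frac{1}{32} + \frac{422}{19} = 0 + \frac{422}{19} = \frac{422}{19}$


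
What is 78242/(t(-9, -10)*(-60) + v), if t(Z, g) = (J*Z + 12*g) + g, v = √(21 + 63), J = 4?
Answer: 64940860/8266793 - 39121*√21/24800379 ≈ 7.8484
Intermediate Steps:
v = 2*√21 (v = √84 = 2*√21 ≈ 9.1651)
t(Z, g) = 4*Z + 13*g (t(Z, g) = (4*Z + 12*g) + g = 4*Z + 13*g)
78242/(t(-9, -10)*(-60) + v) = 78242/((4*(-9) + 13*(-10))*(-60) + 2*√21) = 78242/((-36 - 130)*(-60) + 2*√21) = 78242/(-166*(-60) + 2*√21) = 78242/(9960 + 2*√21)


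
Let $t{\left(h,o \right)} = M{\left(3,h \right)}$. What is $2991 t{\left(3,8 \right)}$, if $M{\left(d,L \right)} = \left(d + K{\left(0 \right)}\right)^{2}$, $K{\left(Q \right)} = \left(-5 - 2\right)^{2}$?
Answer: $8087664$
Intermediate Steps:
$K{\left(Q \right)} = 49$ ($K{\left(Q \right)} = \left(-7\right)^{2} = 49$)
$M{\left(d,L \right)} = \left(49 + d\right)^{2}$ ($M{\left(d,L \right)} = \left(d + 49\right)^{2} = \left(49 + d\right)^{2}$)
$t{\left(h,o \right)} = 2704$ ($t{\left(h,o \right)} = \left(49 + 3\right)^{2} = 52^{2} = 2704$)
$2991 t{\left(3,8 \right)} = 2991 \cdot 2704 = 8087664$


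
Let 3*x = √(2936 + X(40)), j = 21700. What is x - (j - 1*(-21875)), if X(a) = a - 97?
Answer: -43575 + √2879/3 ≈ -43557.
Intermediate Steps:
X(a) = -97 + a
x = √2879/3 (x = √(2936 + (-97 + 40))/3 = √(2936 - 57)/3 = √2879/3 ≈ 17.885)
x - (j - 1*(-21875)) = √2879/3 - (21700 - 1*(-21875)) = √2879/3 - (21700 + 21875) = √2879/3 - 1*43575 = √2879/3 - 43575 = -43575 + √2879/3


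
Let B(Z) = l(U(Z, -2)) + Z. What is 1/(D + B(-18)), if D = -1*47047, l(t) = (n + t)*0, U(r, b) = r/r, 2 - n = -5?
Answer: -1/47065 ≈ -2.1247e-5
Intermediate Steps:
n = 7 (n = 2 - 1*(-5) = 2 + 5 = 7)
U(r, b) = 1
l(t) = 0 (l(t) = (7 + t)*0 = 0)
D = -47047
B(Z) = Z (B(Z) = 0 + Z = Z)
1/(D + B(-18)) = 1/(-47047 - 18) = 1/(-47065) = -1/47065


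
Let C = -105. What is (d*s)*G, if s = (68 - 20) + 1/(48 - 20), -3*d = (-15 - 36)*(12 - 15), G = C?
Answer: 1028925/4 ≈ 2.5723e+5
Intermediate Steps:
G = -105
d = -51 (d = -(-15 - 36)*(12 - 15)/3 = -(-17)*(-3) = -⅓*153 = -51)
s = 1345/28 (s = 48 + 1/28 = 1345/28 ≈ 48.036)
(d*s)*G = -51*1345/28*(-105) = -68595/28*(-105) = 1028925/4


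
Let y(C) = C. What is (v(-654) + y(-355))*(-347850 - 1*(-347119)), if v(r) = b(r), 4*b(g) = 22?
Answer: 510969/2 ≈ 2.5548e+5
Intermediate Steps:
b(g) = 11/2 (b(g) = (¼)*22 = 11/2)
v(r) = 11/2
(v(-654) + y(-355))*(-347850 - 1*(-347119)) = (11/2 - 355)*(-347850 - 1*(-347119)) = -699*(-347850 + 347119)/2 = -699/2*(-731) = 510969/2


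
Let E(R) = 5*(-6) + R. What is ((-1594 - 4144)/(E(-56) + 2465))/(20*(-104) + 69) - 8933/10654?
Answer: -42675849025/50970536526 ≈ -0.83727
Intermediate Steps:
E(R) = -30 + R
((-1594 - 4144)/(E(-56) + 2465))/(20*(-104) + 69) - 8933/10654 = ((-1594 - 4144)/((-30 - 56) + 2465))/(20*(-104) + 69) - 8933/10654 = (-5738/(-86 + 2465))/(-2080 + 69) - 8933*1/10654 = -5738/2379/(-2011) - 8933/10654 = -5738*1/2379*(-1/2011) - 8933/10654 = -5738/2379*(-1/2011) - 8933/10654 = 5738/4784169 - 8933/10654 = -42675849025/50970536526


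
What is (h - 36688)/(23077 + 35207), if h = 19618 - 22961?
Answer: -40031/58284 ≈ -0.68683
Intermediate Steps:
h = -3343
(h - 36688)/(23077 + 35207) = (-3343 - 36688)/(23077 + 35207) = -40031/58284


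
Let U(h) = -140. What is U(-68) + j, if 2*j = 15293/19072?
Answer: -5324867/38144 ≈ -139.60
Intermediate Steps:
j = 15293/38144 (j = (15293/19072)/2 = (15293*(1/19072))/2 = (1/2)*(15293/19072) = 15293/38144 ≈ 0.40093)
U(-68) + j = -140 + 15293/38144 = -5324867/38144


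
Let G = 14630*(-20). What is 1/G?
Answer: -1/292600 ≈ -3.4176e-6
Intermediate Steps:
G = -292600
1/G = 1/(-292600) = -1/292600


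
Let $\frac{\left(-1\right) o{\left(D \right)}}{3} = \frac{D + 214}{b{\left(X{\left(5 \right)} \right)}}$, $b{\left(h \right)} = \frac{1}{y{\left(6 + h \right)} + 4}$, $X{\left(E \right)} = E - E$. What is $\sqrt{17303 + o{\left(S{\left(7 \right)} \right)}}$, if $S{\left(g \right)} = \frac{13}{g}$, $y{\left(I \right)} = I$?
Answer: $\frac{\sqrt{530537}}{7} \approx 104.05$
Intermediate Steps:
$X{\left(E \right)} = 0$
$b{\left(h \right)} = \frac{1}{10 + h}$ ($b{\left(h \right)} = \frac{1}{\left(6 + h\right) + 4} = \frac{1}{10 + h}$)
$o{\left(D \right)} = -6420 - 30 D$ ($o{\left(D \right)} = - 3 \frac{D + 214}{\frac{1}{10 + 0}} = - 3 \frac{214 + D}{\frac{1}{10}} = - 3 \left(214 + D\right) \frac{1}{\frac{1}{10}} = - 3 \left(214 + D\right) 10 = - 3 \left(2140 + 10 D\right) = -6420 - 30 D$)
$\sqrt{17303 + o{\left(S{\left(7 \right)} \right)}} = \sqrt{17303 - \left(6420 + 30 \cdot \frac{13}{7}\right)} = \sqrt{17303 - \left(6420 + 30 \cdot 13 \cdot \frac{1}{7}\right)} = \sqrt{17303 - \frac{45330}{7}} = \sqrt{\frac{75791}{7}} = \frac{\sqrt{530537}}{7}$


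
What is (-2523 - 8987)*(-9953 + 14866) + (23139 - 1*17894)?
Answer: -56543385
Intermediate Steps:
(-2523 - 8987)*(-9953 + 14866) + (23139 - 1*17894) = -11510*4913 + (23139 - 17894) = -56548630 + 5245 = -56543385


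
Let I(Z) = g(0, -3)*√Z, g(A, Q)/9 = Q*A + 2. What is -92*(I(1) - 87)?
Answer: 6348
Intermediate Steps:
g(A, Q) = 18 + 9*A*Q (g(A, Q) = 9*(Q*A + 2) = 9*(A*Q + 2) = 9*(2 + A*Q) = 18 + 9*A*Q)
I(Z) = 18*√Z (I(Z) = (18 + 9*0*(-3))*√Z = (18 + 0)*√Z = 18*√Z)
-92*(I(1) - 87) = -92*(18*√1 - 87) = -92*(18*1 - 87) = -92*(18 - 87) = -92*(-69) = 6348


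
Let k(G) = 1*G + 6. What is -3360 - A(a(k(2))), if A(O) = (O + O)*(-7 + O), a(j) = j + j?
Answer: -3648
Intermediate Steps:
k(G) = 6 + G (k(G) = G + 6 = 6 + G)
a(j) = 2*j
A(O) = 2*O*(-7 + O) (A(O) = (2*O)*(-7 + O) = 2*O*(-7 + O))
-3360 - A(a(k(2))) = -3360 - 2*2*(6 + 2)*(-7 + 2*(6 + 2)) = -3360 - 2*2*8*(-7 + 2*8) = -3360 - 2*16*(-7 + 16) = -3360 - 2*16*9 = -3360 - 1*288 = -3360 - 288 = -3648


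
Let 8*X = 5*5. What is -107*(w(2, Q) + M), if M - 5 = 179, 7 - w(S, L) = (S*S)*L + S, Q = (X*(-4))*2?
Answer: -30923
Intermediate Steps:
X = 25/8 (X = (5*5)/8 = (⅛)*25 = 25/8 ≈ 3.1250)
Q = -25 (Q = ((25/8)*(-4))*2 = -25/2*2 = -25)
w(S, L) = 7 - S - L*S² (w(S, L) = 7 - ((S*S)*L + S) = 7 - (S²*L + S) = 7 - (L*S² + S) = 7 - (S + L*S²) = 7 + (-S - L*S²) = 7 - S - L*S²)
M = 184 (M = 5 + 179 = 184)
-107*(w(2, Q) + M) = -107*((7 - 1*2 - 1*(-25)*2²) + 184) = -107*((7 - 2 - 1*(-25)*4) + 184) = -107*((7 - 2 + 100) + 184) = -107*(105 + 184) = -107*289 = -30923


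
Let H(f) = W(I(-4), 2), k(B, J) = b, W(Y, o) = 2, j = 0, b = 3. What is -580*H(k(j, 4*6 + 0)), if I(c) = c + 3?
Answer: -1160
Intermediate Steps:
I(c) = 3 + c
k(B, J) = 3
H(f) = 2
-580*H(k(j, 4*6 + 0)) = -580*2 = -1160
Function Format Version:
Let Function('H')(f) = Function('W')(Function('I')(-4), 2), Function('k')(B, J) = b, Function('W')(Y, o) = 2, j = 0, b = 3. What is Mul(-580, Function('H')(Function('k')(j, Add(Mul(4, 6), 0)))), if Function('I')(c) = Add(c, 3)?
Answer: -1160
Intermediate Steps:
Function('I')(c) = Add(3, c)
Function('k')(B, J) = 3
Function('H')(f) = 2
Mul(-580, Function('H')(Function('k')(j, Add(Mul(4, 6), 0)))) = Mul(-580, 2) = -1160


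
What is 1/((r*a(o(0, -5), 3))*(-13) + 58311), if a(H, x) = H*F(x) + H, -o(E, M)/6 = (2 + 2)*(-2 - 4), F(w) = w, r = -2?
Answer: 1/73287 ≈ 1.3645e-5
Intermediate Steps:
o(E, M) = 144 (o(E, M) = -6*(2 + 2)*(-2 - 4) = -24*(-6) = -6*(-24) = 144)
a(H, x) = H + H*x (a(H, x) = H*x + H = H + H*x)
1/((r*a(o(0, -5), 3))*(-13) + 58311) = 1/(-288*(1 + 3)*(-13) + 58311) = 1/(-288*4*(-13) + 58311) = 1/(-2*576*(-13) + 58311) = 1/(-1152*(-13) + 58311) = 1/(14976 + 58311) = 1/73287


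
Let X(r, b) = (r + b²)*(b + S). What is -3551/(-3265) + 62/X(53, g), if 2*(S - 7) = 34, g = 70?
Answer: 826742056/760062615 ≈ 1.0877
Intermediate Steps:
S = 24 (S = 7 + (½)*34 = 7 + 17 = 24)
X(r, b) = (24 + b)*(r + b²) (X(r, b) = (r + b²)*(b + 24) = (r + b²)*(24 + b) = (24 + b)*(r + b²))
-3551/(-3265) + 62/X(53, g) = -3551/(-3265) + 62/(70³ + 24*53 + 24*70² + 70*53) = -3551*(-1/3265) + 62/(343000 + 1272 + 24*4900 + 3710) = 3551/3265 + 62/(343000 + 1272 + 117600 + 3710) = 3551/3265 + 62/465582 = 3551/3265 + 62*(1/465582) = 3551/3265 + 31/232791 = 826742056/760062615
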